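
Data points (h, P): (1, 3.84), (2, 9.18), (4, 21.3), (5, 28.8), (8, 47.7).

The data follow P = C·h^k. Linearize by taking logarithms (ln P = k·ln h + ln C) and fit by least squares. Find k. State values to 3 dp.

Linearized form: ln P = k·ln h + ln C. From the 5 transformed points,
XᵀX = [[9.3166, 5.7683]; [5.7683, 5]], rhs = [19.2222, 13.8465]ᵀ  (here Σln h = 5.7683, Σ(ln h)² = 9.3166, Σln P = 13.8465, Σln h·ln P = 19.2222).
Slope k = (n·Σln h·ln P − Σln h·Σln P)/(n·Σ(ln h)² − (Σln h)²) = (5·19.2222 − 5.7683·13.8465)/13.3096 = 1.22016; ln C = (Σln P − k·Σln h)/n = 1.36165.

k = 1.220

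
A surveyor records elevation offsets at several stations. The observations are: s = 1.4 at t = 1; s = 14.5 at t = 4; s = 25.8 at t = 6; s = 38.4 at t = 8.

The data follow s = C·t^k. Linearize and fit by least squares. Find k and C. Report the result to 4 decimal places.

With ln sᵢ as the transformed response and ln tᵢ as the regressor:
AᵀA = [[9.4563, 5.2575]; [5.2575, 4]], rhs = [17.1170, 9.9091]ᵀ  (here Σln t = 5.2575, Σ(ln t)² = 9.4563, Σln s = 9.9091, Σln t·ln s = 17.1170).
Solving (det = 10.1839): k = 1.60754, ln C = 0.36435, so C = exp(0.36435) = 1.43958.

k = 1.6075, C = 1.4396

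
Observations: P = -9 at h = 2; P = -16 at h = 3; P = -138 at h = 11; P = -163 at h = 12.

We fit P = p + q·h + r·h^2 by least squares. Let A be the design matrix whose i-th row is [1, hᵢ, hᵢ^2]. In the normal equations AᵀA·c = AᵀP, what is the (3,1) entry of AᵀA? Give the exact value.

Row 3 ↔ basis h^2, column 1 ↔ basis 1, so (AᵀA)_{3,1} = Σᵢ h^2 = (4)·(1) + (9)·(1) + (121)·(1) + (144)·(1) = 278.

278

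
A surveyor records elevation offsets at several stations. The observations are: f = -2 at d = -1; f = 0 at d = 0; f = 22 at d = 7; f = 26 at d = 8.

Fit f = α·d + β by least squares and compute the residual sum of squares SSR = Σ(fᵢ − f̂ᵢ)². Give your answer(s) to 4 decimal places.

AᵀA·[α, β]ᵀ = Aᵀf reads: 114·α + 14·β = 364;  14·α + 4·β = 46.
Determinant 114·4 − 14² = 260.
α = (364·4 − 14·46)/260 = 203/65; β = (114·46 − 14·364)/260 = 37/65.
Residuals: 36/65, -37/65, -28/65, 29/65; SSR = 66/65.

SSR = 1.0154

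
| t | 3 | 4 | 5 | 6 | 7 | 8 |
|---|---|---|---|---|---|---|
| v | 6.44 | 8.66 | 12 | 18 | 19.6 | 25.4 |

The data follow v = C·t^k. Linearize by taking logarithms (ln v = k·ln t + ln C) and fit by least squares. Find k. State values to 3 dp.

Let Y = ln v. Fitting Y = k·ln t + ln C by least squares:
XᵀX = [[17.0401, 9.9115]; [9.9115, 6]], rhs = [26.7335, 15.6068]ᵀ  (here Σln t = 9.9115, Σ(ln t)² = 17.0401, Σln v = 15.6068, Σln t·ln v = 26.7335).
Δ = 17.0401·6 − (9.9115)² = 4.0036; k = (26.7335·6 − 9.9115·15.6068)/4.0036 = 1.42750, ln C = (17.0401·15.6068 − 9.9115·26.7335)/4.0036 = 0.24303.

k = 1.428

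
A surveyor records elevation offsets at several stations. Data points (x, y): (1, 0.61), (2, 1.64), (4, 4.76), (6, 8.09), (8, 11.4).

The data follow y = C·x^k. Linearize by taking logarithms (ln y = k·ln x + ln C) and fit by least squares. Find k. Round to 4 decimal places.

k = 1.4259

Let Y = ln y. Fitting Y = k·ln x + ln C by least squares:
XᵀX = [[9.9367, 5.9506]; [5.9506, 5]], rhs = [11.3123, 6.0849]ᵀ  (here Σln x = 5.9506, Σ(ln x)² = 9.9367, Σln y = 6.0849, Σln x·ln y = 11.3123).
Solving (det = 14.2736): k = 1.42589, ln C = -0.48002.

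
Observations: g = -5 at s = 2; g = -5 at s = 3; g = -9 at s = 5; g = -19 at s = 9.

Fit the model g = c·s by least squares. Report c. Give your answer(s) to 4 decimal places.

c = -2.0252

Sums needed: Σs·s = 119.
Right-hand side: Σs·g = -241.
Hence c = -241 / 119 ≈ -2.02521.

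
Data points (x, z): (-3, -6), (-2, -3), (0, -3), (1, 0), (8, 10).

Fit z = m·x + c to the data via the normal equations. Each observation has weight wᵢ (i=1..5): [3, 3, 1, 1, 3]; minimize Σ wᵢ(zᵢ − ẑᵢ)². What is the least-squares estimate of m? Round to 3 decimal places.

m = 1.400

The normal equations are: 232·m + 10·c = 312;  10·m + 11·c = 0.
Eliminating c: 11·(row 1) − 10·(row 2) gives 2452·m = 11·312 − 10·0 = 3432, so m = 858/613.
Then c = (0 − 10·(858/613))/11 = -780/613.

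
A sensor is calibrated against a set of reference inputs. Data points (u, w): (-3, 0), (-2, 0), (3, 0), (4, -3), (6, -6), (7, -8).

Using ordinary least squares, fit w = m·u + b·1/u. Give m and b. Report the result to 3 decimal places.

m = -1.212, b = 7.512

Forming AᵀA = [[123, 6]; [6, 457/784]] and Aᵀw = [-104, -81/28]ᵀ gives AᵀA·[m, b]ᵀ = Aᵀw.
Δ = 123·(457/784) − 6² = 27987/784.
m = ((-104)·(457/784) − 6·(-81/28))/(27987/784) = -33920/27987; b = (123·(-81/28) − 6·(-104))/(27987/784) = 70084/9329.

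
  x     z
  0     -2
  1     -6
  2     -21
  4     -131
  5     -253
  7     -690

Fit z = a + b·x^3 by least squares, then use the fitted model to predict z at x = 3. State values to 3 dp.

ẑ = -57.436

Normal-equation sums: Σ1 = 6, Σx^3 = 541, Σx^3·x^3 = 137435.
For Aᵀz: Σz = -1103, Σx^3·z = -276853.
Eliminating b: 137435·(row 1) − 541·(row 2) gives 531929·a = 137435·(-1103) − 541·(-276853) = -1813332, so a = -1813332/531929.
Then b = ((-276853) − 541·(-1813332/531929))/137435 = -1064395/531929.
At x = 3: ẑ = (-1813332/531929)·(1) + (-1064395/531929)·(27) = -30551997/531929.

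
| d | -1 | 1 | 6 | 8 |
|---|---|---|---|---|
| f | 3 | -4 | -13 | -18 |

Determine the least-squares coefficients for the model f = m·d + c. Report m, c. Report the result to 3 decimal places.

m = -2.208, c = -0.274

AᵀA·[m, c]ᵀ = Aᵀf reads: 102·m + 14·c = -229;  14·m + 4·c = -32.
Eliminating c: 4·(row 1) − 14·(row 2) gives 212·m = 4·(-229) − 14·(-32) = -468, so m = -117/53.
Then c = ((-32) − 14·(-117/53))/4 = -29/106.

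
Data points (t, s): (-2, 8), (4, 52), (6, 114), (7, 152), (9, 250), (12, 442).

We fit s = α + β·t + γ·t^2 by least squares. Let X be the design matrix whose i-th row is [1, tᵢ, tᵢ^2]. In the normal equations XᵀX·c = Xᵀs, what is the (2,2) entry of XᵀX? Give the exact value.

330

Row 2 ↔ basis t, column 2 ↔ basis t, so (XᵀX)_{2,2} = Σᵢ (t)·(t) = (-2)·(-2) + (4)·(4) + (6)·(6) + (7)·(7) + (9)·(9) + (12)·(12) = 330.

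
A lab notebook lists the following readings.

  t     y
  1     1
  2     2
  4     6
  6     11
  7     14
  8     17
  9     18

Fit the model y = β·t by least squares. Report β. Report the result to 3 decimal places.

Forming AᵀA = [[251]] and Aᵀy = [491]ᵀ gives AᵀA·[β]ᵀ = Aᵀy.
β = 491/251 = 1.95618.

β = 1.956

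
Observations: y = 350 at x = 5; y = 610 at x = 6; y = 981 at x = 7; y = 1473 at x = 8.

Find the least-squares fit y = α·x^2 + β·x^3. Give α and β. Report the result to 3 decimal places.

α = -1.116, β = 3.017

Normal-equation sums: Σx^2·x^2 = 8418, Σx^2·x^3 = 60476, Σx^3·x^3 = 442074.
And Σx^2·y = 173051, Σx^3·y = 1266169.
Δ = 8418·442074 − 60476² = 64032356.
α = (173051·442074 − 60476·1266169)/64032356 = -35744335/32016178; β = (8418·1266169 − 60476·173051)/64032356 = 96589183/32016178.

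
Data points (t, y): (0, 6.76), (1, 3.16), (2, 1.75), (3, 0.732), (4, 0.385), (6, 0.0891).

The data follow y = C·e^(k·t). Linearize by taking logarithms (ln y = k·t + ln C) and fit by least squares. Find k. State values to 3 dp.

Let Y = ln y. Fitting Y = k·t + ln C by least squares:
Σt = 16.0000, Σ(t)² = 66.0000, Σln y = -0.0633, Σt·ln y = -16.9921.
Equations: 66.0000·k + 16.0000·ln C = -16.9921;  16.0000·k + 6·ln C = -0.0633.
Solving (det = 140.0000): k = -0.72100, ln C = 1.91213.

k = -0.721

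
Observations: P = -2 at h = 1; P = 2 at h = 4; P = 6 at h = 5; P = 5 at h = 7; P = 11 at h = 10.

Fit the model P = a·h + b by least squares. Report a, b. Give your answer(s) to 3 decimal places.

a = 1.376, b = -3.031

Forming XᵀX = [[191, 27]; [27, 5]] and XᵀP = [181, 22]ᵀ gives XᵀX·[a, b]ᵀ = XᵀP.
det = 191·5 − 27² = 226.
a = (181·5 − 27·22)/226 = 311/226; b = (191·22 − 27·181)/226 = -685/226.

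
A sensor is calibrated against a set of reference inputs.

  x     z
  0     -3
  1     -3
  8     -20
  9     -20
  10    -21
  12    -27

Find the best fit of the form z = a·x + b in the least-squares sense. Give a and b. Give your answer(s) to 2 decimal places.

a = -2.03, b = -2.14

From the data, Σx·x = 390, Σx = 40, Σ1 = 6.
For Aᵀz: Σx·z = -877, Σz = -94.
Normal equations: [[390, 40]; [40, 6]]·[a, b]ᵀ = [-877, -94]ᵀ.
Eliminating b: 6·(row 1) − 40·(row 2) gives 740·a = 6·(-877) − 40·(-94) = -1502, so a = -751/370.
Then b = ((-94) − 40·(-751/370))/6 = -79/37.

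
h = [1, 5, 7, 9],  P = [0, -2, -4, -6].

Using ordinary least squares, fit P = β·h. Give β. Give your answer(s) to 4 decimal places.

β = -0.5897

From the data, Σh·h = 156.
For AᵀP: Σh·P = -92.
AᵀA·[β]ᵀ = AᵀP becomes [[156]]·[β]ᵀ = [-92]ᵀ.
β = (-92)/156 = -0.589744.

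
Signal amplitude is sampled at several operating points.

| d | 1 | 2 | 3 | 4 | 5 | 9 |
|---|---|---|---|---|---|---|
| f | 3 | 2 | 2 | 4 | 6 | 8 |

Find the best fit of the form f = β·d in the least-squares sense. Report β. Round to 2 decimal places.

β = 0.96

Entries of XᵀX: Σd·d = 136.
Moment sums: Σd·f = 131.
Normal equations: [[136]]·[β]ᵀ = [131]ᵀ.
Hence β = 131 / 136 ≈ 0.963235.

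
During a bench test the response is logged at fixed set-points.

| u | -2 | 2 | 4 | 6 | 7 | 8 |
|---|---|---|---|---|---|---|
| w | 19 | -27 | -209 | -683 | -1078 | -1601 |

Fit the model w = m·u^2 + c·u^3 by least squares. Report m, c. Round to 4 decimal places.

Compute the Gram sums: Σu^2·u^2 = 8081, Σu^2·u^3 = 58375, Σu^3·u^3 = 430673.
Moment sums: Σu^2·w = -183250, Σu^3·w = -1350738.
Normal equations: [[8081, 58375]; [58375, 430673]]·[m, c]ᵀ = [-183250, -1350738]ᵀ.
Eliminating c: 430673·(row 1) − 58375·(row 2) gives 72627888·m = 430673·(-183250) − 58375·(-1350738) = -71496500, so m = -17874125/18156972.
Then c = ((-1350738) − 58375·(-17874125/18156972))/430673 = -54523757/18156972.

m = -0.9844, c = -3.0029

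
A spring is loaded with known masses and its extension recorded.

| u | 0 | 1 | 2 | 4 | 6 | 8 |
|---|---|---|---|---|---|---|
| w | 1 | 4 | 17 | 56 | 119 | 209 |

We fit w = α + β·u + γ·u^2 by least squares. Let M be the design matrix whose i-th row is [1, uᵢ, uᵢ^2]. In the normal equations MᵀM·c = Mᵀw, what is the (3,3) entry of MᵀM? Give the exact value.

Row 3 ↔ basis u^2, column 3 ↔ basis u^2, so (MᵀM)_{3,3} = Σᵢ (u^2)·(u^2) = (0)·(0) + (1)·(1) + (4)·(4) + (16)·(16) + (36)·(36) + (64)·(64) = 5665.

5665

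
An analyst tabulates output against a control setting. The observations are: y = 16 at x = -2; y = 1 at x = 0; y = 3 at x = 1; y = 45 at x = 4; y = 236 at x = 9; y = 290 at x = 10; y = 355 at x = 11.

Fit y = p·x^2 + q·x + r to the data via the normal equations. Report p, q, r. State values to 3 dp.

p = 3.030, q = -1.261, r = 1.254

The normal system MᵀM·[p, q, r]ᵀ = Mᵀy is [[31475, 3117, 323]; [3117, 323, 33]; [323, 33, 7]]·[p, q, r]ᵀ = [91858, 9080, 946]ᵀ.
Row-reducing yields p = 308503/101801, q = -256733/203602, r = 255249/203602.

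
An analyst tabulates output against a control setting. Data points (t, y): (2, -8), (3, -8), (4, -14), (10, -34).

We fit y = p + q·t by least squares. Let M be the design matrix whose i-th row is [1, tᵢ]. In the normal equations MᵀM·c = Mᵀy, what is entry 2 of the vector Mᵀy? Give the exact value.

Entry 2 ↔ basis t, so (Mᵀy)_{2} = Σᵢ (t)·yᵢ = (2)·(-8) + (3)·(-8) + (4)·(-14) + (10)·(-34) = -436.

-436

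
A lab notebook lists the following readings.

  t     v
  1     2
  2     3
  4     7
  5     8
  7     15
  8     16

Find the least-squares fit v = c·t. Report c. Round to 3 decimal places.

c = 1.943

With design matrix A, AᵀA = [[159]] and Aᵀv = [309]ᵀ.
c = 309/159 = 1.9434.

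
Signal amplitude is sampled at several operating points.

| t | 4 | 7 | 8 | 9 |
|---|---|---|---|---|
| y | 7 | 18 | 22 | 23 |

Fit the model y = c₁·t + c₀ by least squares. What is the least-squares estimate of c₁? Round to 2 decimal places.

Forming MᵀM = [[210, 28]; [28, 4]] and Mᵀy = [537, 70]ᵀ gives MᵀM·[c₁, c₀]ᵀ = Mᵀy.
Eliminating c₀: 4·(row 1) − 28·(row 2) gives 56·c₁ = 4·537 − 28·70 = 188, so c₁ = 47/14.
Then c₀ = (70 − 28·(47/14))/4 = -6.

c₁ = 3.36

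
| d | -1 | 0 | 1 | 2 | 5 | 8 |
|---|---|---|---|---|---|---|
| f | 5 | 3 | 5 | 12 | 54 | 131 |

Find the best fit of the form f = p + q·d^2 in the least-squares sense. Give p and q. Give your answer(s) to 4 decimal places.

XᵀX·[p, q]ᵀ = Xᵀf reads: 6·p + 95·q = 210;  95·p + 4739·q = 9792.
Δ = 6·4739 − 95² = 19409.
p = (210·4739 − 95·9792)/19409 = 64950/19409; q = (6·9792 − 95·210)/19409 = 38802/19409.

p = 3.3464, q = 1.9992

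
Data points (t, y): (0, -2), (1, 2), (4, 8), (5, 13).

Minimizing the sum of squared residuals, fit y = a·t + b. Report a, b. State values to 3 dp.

With design matrix M, MᵀM = [[42, 10]; [10, 4]] and Mᵀy = [99, 21]ᵀ.
Determinant 42·4 − 10² = 68.
a = (99·4 − 10·21)/68 = 93/34; b = (42·21 − 10·99)/68 = -27/17.

a = 2.735, b = -1.588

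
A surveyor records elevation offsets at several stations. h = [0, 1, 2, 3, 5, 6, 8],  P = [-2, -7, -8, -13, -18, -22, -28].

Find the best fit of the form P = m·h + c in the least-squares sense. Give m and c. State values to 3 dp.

m = -3.178, c = -2.649

Sums needed: Σh·h = 139, Σh = 25, Σ1 = 7.
For XᵀP: Σh·P = -508, ΣP = -98.
So XᵀX·[m, c]ᵀ = XᵀP: [[139, 25]; [25, 7]]·[m, c]ᵀ = [-508, -98]ᵀ.
Eliminating c: 7·(row 1) − 25·(row 2) gives 348·m = 7·(-508) − 25·(-98) = -1106, so m = -553/174.
Then c = ((-98) − 25·(-553/174))/7 = -461/174.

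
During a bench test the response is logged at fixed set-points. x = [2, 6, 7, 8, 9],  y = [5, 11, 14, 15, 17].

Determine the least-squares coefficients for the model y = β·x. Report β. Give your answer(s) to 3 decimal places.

Normal-equation sums: Σx·x = 234.
For Aᵀy: Σx·y = 447.
Normal equations: [[234]]·[β]ᵀ = [447]ᵀ.
Hence β = 447 / 234 ≈ 1.91026.

β = 1.910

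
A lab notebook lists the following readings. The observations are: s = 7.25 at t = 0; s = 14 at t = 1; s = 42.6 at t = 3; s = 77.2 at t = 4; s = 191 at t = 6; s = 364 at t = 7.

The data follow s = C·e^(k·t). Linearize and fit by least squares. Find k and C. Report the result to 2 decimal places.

k = 0.55, C = 7.86

With ln sᵢ as the transformed response and tᵢ as the regressor:
XᵀX = [[111.0000, 21.0000]; [21.0000, 6]], rhs = [104.0739, 23.8677]ᵀ  (here Σt = 21.0000, Σ(t)² = 111.0000, Σln s = 23.8677, Σt·ln s = 104.0739).
Δ = 111.0000·6 − (21.0000)² = 225.0000; k = (104.0739·6 − 21.0000·23.8677)/225.0000 = 0.54765, ln C = (111.0000·23.8677 − 21.0000·104.0739)/225.0000 = 2.06118, so C = exp(2.06118) = 7.85527.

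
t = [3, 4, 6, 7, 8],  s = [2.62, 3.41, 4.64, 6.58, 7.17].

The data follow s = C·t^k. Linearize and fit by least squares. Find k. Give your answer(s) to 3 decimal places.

Let Y = ln s. Fitting Y = k·ln t + ln C by least squares:
AᵀA = [[14.4498, 8.3020]; [8.3020, 5]], rhs = [13.2710, 7.5785]ᵀ  (here Σln t = 8.3020, Σ(ln t)² = 14.4498, Σln s = 7.5785, Σln t·ln s = 13.2710).
Δ = 14.4498·5 − (8.3020)² = 3.3255; k = (13.2710·5 − 8.3020·7.5785)/3.3255 = 1.03383, ln C = (14.4498·7.5785 − 8.3020·13.2710)/3.3255 = -0.20087.

k = 1.034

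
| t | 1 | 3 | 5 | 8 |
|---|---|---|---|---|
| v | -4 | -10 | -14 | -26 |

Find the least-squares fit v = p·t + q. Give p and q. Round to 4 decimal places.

Compute the Gram sums: Σt·t = 99, Σt = 17, Σ1 = 4.
And Σt·v = -312, Σv = -54.
det = 99·4 − 17² = 107.
p = ((-312)·4 − 17·(-54))/107 = -330/107; q = (99·(-54) − 17·(-312))/107 = -42/107.

p = -3.0841, q = -0.3925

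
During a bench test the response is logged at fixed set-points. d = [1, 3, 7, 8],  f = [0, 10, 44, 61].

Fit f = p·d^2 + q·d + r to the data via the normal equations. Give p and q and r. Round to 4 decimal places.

p = 0.8646, q = 0.6546, r = -0.9471

The normal equations are: 6579·p + 883·q + 123·r = 6150;  883·p + 123·q + 19·r = 826;  123·p + 19·q + 4·r = 115.
Row-reducing yields p = 2025/2342, q = 1533/2342, r = -1109/1171.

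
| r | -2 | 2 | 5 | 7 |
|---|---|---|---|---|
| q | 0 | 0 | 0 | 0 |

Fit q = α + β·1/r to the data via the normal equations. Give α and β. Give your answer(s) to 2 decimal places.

Sums needed: Σ1 = 4, Σ1/r = 12/35, Σ1/r·1/r = 1373/2450.
Moment sums: Σq = 0, Σ1/r·q = 0.
Normal equations: [[4, 12/35]; [12/35, 1373/2450]]·[α, β]ᵀ = [0, 0]ᵀ.
det = 4·(1373/2450) − (12/35)² = 2602/1225.
α = (0·(1373/2450) − (12/35)·0)/(2602/1225) = 0; β = (4·0 − (12/35)·0)/(2602/1225) = 0.

α = 0.00, β = 0.00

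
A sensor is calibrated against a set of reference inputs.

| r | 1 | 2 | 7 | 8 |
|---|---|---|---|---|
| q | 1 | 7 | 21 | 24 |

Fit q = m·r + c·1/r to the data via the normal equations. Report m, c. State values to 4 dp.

m = 3.0442, c = -1.3038

Normal-equation sums: Σr·r = 118, Σr·1/r = 4, Σ1/r·1/r = 4033/3136.
Right-hand side: Σr·q = 354, Σ1/r·q = 21/2.
AᵀA·[m, c]ᵀ = Aᵀq becomes [[118, 4]; [4, 4033/3136]]·[m, c]ᵀ = [354, 21/2]ᵀ.
Eliminating c: (4033/3136)·(row 1) − 4·(row 2) gives (212859/1568)·m = (4033/3136)·354 − 4·(21/2) = 647985/1568, so m = 215995/70953.
Then c = ((21/2) − 4·(215995/70953))/(4033/3136) = -92512/70953.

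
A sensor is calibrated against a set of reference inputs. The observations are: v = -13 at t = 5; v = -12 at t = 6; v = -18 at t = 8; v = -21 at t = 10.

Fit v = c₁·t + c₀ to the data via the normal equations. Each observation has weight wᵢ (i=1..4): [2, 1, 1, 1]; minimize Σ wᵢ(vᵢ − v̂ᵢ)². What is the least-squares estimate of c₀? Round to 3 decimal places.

Sums needed: Σwᵢ·t·t = 250, Σwᵢ·t = 34, Σwᵢ·1 = 5.
Right-hand side: Σwᵢ·t·v = -556, Σwᵢ·v = -77.
Δ = 250·5 − 34² = 94.
c₁ = ((-556)·5 − 34·(-77))/94 = -81/47; c₀ = (250·(-77) − 34·(-556))/94 = -173/47.

c₀ = -3.681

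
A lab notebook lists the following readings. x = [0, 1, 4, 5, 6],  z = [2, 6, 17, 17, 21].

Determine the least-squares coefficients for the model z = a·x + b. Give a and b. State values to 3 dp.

a = 3.112, b = 2.642

MᵀM·[a, b]ᵀ = Mᵀz reads: 78·a + 16·b = 285;  16·a + 5·b = 63.
(Σx·x = 78, Σx = 16, Σ1 = 5, Σx·z = 285, Σz = 63.)
Eliminating b: 5·(row 1) − 16·(row 2) gives 134·a = 5·285 − 16·63 = 417, so a = 417/134.
Then b = (63 − 16·(417/134))/5 = 177/67.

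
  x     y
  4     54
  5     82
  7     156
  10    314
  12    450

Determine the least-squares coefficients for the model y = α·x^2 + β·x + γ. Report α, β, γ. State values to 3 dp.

α = 3.094, β = -0.008, γ = 4.571

The normal equations are: 34018·α + 3260·β + 334·γ = 106758;  3260·α + 334·β + 38·γ = 10258;  334·α + 38·β + 5·γ = 1056.
Row-reducing yields α = 32647/10551, β = -89/10551, γ = 16076/3517.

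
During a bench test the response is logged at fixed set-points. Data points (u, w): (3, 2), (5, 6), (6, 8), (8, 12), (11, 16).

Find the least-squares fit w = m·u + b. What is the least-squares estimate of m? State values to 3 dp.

Sums needed: Σu·u = 255, Σu = 33, Σ1 = 5.
Right-hand side: Σu·w = 356, Σw = 44.
So AᵀA·[m, b]ᵀ = Aᵀw: [[255, 33]; [33, 5]]·[m, b]ᵀ = [356, 44]ᵀ.
Δ = 255·5 − 33² = 186.
m = (356·5 − 33·44)/186 = 164/93; b = (255·44 − 33·356)/186 = -88/31.

m = 1.763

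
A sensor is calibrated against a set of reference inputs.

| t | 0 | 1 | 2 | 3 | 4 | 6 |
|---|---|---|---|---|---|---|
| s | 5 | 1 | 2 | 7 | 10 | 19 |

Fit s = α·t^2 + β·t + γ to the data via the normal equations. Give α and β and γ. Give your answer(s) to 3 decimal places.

α = 0.667, β = -1.314, γ = 3.505

The normal system MᵀM·[α, β, γ]ᵀ = Mᵀs is [[1650, 316, 66]; [316, 66, 16]; [66, 16, 6]]·[α, β, γ]ᵀ = [916, 180, 44]ᵀ.
Inverting the 3×3 Gram matrix, [α, β, γ]ᵀ = [2/3, -46/35, 368/105]ᵀ.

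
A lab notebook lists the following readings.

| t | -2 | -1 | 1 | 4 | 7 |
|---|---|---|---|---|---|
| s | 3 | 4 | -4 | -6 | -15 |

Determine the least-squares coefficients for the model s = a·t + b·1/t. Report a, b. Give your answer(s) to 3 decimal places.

a = -1.905, b = -1.551

Sums needed: Σt·t = 71, Σt·1/t = 5, Σ1/t·1/t = 1829/784.
Right-hand side: Σt·s = -143, Σ1/t·s = -92/7.
Normal equations: [[71, 5]; [5, 1829/784]]·[a, b]ᵀ = [-143, -92/7]ᵀ.
det = 71·(1829/784) − 5² = 110259/784.
a = ((-143)·(1829/784) − 5·(-92/7))/(110259/784) = -70009/36753; b = (71·(-92/7) − 5·(-143))/(110259/784) = -57008/36753.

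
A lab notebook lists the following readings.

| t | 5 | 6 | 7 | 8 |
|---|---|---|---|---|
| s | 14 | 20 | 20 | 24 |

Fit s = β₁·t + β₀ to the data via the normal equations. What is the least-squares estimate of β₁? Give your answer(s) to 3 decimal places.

Setting ∂/∂β₁ … = 0 gives: 174·β₁ + 26·β₀ = 522;  26·β₁ + 4·β₀ = 78.
(Σt·t = 174, Σt = 26, Σ1 = 4, Σt·s = 522, Σs = 78.)
Eliminating β₀: 4·(row 1) − 26·(row 2) gives 20·β₁ = 4·522 − 26·78 = 60, so β₁ = 3.
Then β₀ = (78 − 26·3)/4 = 0.

β₁ = 3.000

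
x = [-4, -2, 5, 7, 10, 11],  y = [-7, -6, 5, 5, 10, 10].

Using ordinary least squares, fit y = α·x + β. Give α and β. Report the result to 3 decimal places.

α = 1.207, β = -2.597

AᵀA·[α, β]ᵀ = Aᵀy reads: 315·α + 27·β = 310;  27·α + 6·β = 17.
Δ = 315·6 − 27² = 1161.
α = (310·6 − 27·17)/1161 = 467/387; β = (315·17 − 27·310)/1161 = -335/129.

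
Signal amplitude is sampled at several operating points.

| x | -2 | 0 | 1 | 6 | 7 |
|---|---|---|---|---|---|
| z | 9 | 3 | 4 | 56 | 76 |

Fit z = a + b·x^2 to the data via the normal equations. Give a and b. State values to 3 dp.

a = 2.815, b = 1.488

Sums needed: Σ1 = 5, Σx^2 = 90, Σx^2·x^2 = 3714.
For Mᵀz: Σz = 148, Σx^2·z = 5780.
Δ = 5·3714 − 90² = 10470.
a = (148·3714 − 90·5780)/10470 = 4912/1745; b = (5·5780 − 90·148)/10470 = 1558/1047.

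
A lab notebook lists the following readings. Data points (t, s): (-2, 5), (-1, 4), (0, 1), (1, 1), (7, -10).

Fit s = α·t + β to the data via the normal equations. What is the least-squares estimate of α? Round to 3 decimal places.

α = -1.680

Forming AᵀA = [[55, 5]; [5, 5]] and Aᵀs = [-83, 1]ᵀ gives AᵀA·[α, β]ᵀ = Aᵀs.
Determinant 55·5 − 5² = 250.
α = ((-83)·5 − 5·1)/250 = -42/25; β = (55·1 − 5·(-83))/250 = 47/25.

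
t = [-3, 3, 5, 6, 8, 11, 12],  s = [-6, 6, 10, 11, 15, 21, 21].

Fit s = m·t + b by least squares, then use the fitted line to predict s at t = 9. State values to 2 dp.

Compute the Gram sums: Σt·t = 408, Σt = 42, Σ1 = 7.
For Aᵀs: Σt·s = 755, Σs = 78.
So AᵀA·[m, b]ᵀ = Aᵀs: [[408, 42]; [42, 7]]·[m, b]ᵀ = [755, 78]ᵀ.
Eliminating b: 7·(row 1) − 42·(row 2) gives 1092·m = 7·755 − 42·78 = 2009, so m = 287/156.
Then b = (78 − 42·(287/156))/7 = 19/182.
At t = 9: ŝ = (287/156)·(9) + (19/182)·(1) = 6065/364.

ŝ = 16.66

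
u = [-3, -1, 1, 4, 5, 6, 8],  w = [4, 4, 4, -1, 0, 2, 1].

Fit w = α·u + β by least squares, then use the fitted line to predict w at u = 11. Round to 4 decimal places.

ŵ = -1.0904

The normal system AᵀA·[α, β]ᵀ = Aᵀw is [[152, 20]; [20, 7]]·[α, β]ᵀ = [4, 14]ᵀ.
Δ = 152·7 − 20² = 664.
α = (4·7 − 20·14)/664 = -63/166; β = (152·14 − 20·4)/664 = 256/83.
At u = 11: ŵ = (-63/166)·(11) + (256/83)·(1) = -181/166.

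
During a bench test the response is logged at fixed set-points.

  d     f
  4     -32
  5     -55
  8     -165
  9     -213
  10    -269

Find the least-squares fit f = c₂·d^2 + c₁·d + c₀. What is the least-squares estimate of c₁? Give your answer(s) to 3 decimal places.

c₁ = 4.953

Compute the Gram sums: Σd^2·d^2 = 21538, Σd^2·d = 2430, Σd^2 = 286, Σd·d = 286, Σd = 36, Σ1 = 5.
Moment sums: Σd^2·f = -56600, Σd·f = -6330, Σf = -734.
Normal equations: [[21538, 2430, 286]; [2430, 286, 36]; [286, 36, 5]]·[c₂, c₁, c₀]ᵀ = [-56600, -6330, -734]ᵀ.
Inverting the 3×3 Gram matrix, [c₂, c₁, c₀]ᵀ = [-737/232, 1149/232, -3/4]ᵀ.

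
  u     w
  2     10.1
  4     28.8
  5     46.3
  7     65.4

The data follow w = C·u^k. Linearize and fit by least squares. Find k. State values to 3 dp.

k = 1.528

Let Y = ln w. Fitting Y = k·ln u + ln C by least squares:
XᵀX = [[8.7791, 5.6348]; [5.6348, 4]], rhs = [20.5687, 13.6886]ᵀ  (here Σln u = 5.6348, Σ(ln u)² = 8.7791, Σln w = 13.6886, Σln u·ln w = 20.5687).
Δ = 8.7791·4 − (5.6348)² = 3.3656; k = (20.5687·4 − 5.6348·13.6886)/3.3656 = 1.52801, ln C = (8.7791·13.6886 − 5.6348·20.5687)/3.3656 = 1.26964.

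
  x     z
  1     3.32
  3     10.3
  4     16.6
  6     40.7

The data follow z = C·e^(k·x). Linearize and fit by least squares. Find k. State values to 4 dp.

Let Y = ln z. Fitting Y = k·x + ln C by least squares:
Sums: Σx = 14.0000, Σ(x)² = 62.0000, Σln z = 10.0477, Σx·ln z = 41.6714.
Normal system: [[62.0000, 14.0000]; [14.0000, 4]]·[k, ln C]ᵀ = [41.6714, 10.0477]ᵀ.
Δ = 62.0000·4 − (14.0000)² = 52.0000; k = (41.6714·4 − 14.0000·10.0477)/52.0000 = 0.50033, ln C = (62.0000·10.0477 − 14.0000·41.6714)/52.0000 = 0.76078.

k = 0.5003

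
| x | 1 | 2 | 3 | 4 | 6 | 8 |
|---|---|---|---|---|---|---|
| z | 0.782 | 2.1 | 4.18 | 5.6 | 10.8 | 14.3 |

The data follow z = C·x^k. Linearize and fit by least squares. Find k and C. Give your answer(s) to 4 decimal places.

k = 1.4191, C = 0.8033

Let Y = ln z. Fitting Y = k·ln x + ln C by least squares:
Sums: Σln x = 7.0493, Σ(ln x)² = 11.1437, Σln z = 8.6889, Σln x·ln z = 14.2693.
Normal system: [[11.1437, 7.0493]; [7.0493, 6]]·[k, ln C]ᵀ = [14.2693, 8.6889]ᵀ.
Δ = 11.1437·6 − (7.0493)² = 17.1702; k = (14.2693·6 − 7.0493·8.6889)/17.1702 = 1.41906, ln C = (11.1437·8.6889 − 7.0493·14.2693)/17.1702 = -0.21907, so C = exp(-0.21907) = 0.80327.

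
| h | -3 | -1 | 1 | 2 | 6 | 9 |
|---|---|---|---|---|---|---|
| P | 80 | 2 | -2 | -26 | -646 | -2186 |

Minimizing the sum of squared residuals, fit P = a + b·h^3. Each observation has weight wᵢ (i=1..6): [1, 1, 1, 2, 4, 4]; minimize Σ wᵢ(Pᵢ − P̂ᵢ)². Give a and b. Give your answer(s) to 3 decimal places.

Entries of XᵀWX: Σwᵢ·1 = 13, Σwᵢ·h^3 = 3769, Σwᵢ·h^3·h^3 = 2313247.
Moment sums: Σwᵢ·P = -11300, Σwᵢ·h^3·P = -6935100.
XᵀWX·[a, b]ᵀ = XᵀWP becomes [[13, 3769]; [3769, 2313247]]·[a, b]ᵀ = [-11300, -6935100]ᵀ.
Eliminating b: 2313247·(row 1) − 3769·(row 2) gives 15866850·a = 2313247·(-11300) − 3769·(-6935100) = -1299200, so a = -25984/317337.
Then b = ((-6935100) − 3769·(-25984/317337))/2313247 = -951332/317337.

a = -0.082, b = -2.998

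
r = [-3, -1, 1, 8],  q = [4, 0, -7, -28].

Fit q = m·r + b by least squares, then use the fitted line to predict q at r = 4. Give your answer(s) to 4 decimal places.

q̂ = -15.9200

With design matrix M, MᵀM = [[75, 5]; [5, 4]] and Mᵀq = [-243, -31]ᵀ.
Determinant 75·4 − 5² = 275.
m = ((-243)·4 − 5·(-31))/275 = -817/275; b = (75·(-31) − 5·(-243))/275 = -222/55.
At r = 4: q̂ = (-817/275)·(4) + (-222/55)·(1) = -398/25.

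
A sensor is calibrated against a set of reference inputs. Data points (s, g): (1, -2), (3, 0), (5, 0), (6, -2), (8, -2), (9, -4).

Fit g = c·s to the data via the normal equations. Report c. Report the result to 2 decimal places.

With design matrix A, AᵀA = [[216]] and Aᵀg = [-66]ᵀ.
c = (-66)/216 = -0.305556.

c = -0.31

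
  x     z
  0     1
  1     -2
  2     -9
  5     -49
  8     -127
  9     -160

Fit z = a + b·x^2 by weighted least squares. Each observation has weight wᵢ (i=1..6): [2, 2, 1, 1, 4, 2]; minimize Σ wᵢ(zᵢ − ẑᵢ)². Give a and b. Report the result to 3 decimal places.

The normal equations are: 12·a + 449·b = -888;  449·a + 30149·b = -59697.
(Σwᵢ·1 = 12, Σwᵢ·x^2 = 449, Σwᵢ·x^2·x^2 = 30149, Σwᵢ·z = -888, Σwᵢ·x^2·z = -59697.)
Δ = 12·30149 − 449² = 160187.
a = ((-888)·30149 − 449·(-59697))/160187 = 31641/160187; b = (12·(-59697) − 449·(-888))/160187 = -317652/160187.

a = 0.198, b = -1.983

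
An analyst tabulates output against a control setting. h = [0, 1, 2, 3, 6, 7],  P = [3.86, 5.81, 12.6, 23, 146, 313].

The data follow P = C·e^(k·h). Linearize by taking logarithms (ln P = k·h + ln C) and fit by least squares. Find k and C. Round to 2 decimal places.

k = 0.63, C = 3.48

Let Y = ln P. Fitting Y = k·h + ln C by least squares:
AᵀA = [[99.0000, 19.0000]; [19.0000, 6]], rhs = [86.3585, 19.5092]ᵀ  (here Σh = 19.0000, Σ(h)² = 99.0000, Σln P = 19.5092, Σh·ln P = 86.3585).
Solving (det = 233.0000): k = 0.63294, ln C = 1.24723, so C = exp(1.24723) = 3.48068.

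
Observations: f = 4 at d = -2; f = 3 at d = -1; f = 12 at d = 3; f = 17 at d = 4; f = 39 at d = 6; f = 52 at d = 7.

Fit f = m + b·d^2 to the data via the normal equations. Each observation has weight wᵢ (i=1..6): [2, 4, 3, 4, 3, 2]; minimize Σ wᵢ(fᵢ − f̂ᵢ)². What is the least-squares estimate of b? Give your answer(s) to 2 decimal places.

Sums needed: Σwᵢ·1 = 18, Σwᵢ·d^2 = 309, Σwᵢ·d^2·d^2 = 9993.
And Σwᵢ·f = 345, Σwᵢ·d^2·f = 10764.
Δ = 18·9993 − 309² = 84393.
m = (345·9993 − 309·10764)/84393 = 13501/9377; b = (18·10764 − 309·345)/84393 = 9683/9377.

b = 1.03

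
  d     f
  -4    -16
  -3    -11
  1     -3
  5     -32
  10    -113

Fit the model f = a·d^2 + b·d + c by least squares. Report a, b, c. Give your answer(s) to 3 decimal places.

Sums needed: Σd^2·d^2 = 10963, Σd^2·d = 1035, Σd^2 = 151, Σd·d = 151, Σd = 9, Σ1 = 5.
Moment sums: Σd^2·f = -12458, Σd·f = -1196, Σf = -175.
Row-reducing yields a = -736353/701558, b = -416083/701558, c = -71260/31889.

a = -1.050, b = -0.593, c = -2.235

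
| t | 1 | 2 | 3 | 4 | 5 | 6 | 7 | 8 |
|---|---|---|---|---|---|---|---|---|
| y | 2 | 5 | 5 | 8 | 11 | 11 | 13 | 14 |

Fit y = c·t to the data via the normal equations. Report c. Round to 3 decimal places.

Compute the Gram sums: Σt·t = 204.
Moment sums: Σt·y = 383.
So XᵀX·[c]ᵀ = Xᵀy: [[204]]·[c]ᵀ = [383]ᵀ.
c = 383/204 = 1.87745.

c = 1.877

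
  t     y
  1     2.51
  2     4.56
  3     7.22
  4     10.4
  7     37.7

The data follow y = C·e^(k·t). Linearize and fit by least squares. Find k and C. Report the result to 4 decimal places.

Linearized form: ln y = k·t + ln C. From the 5 transformed points,
Σt = 17.0000, Σ(t)² = 79.0000, Σln y = 10.3859, Σt·ln y = 44.6603.
Equations: 79.0000·k + 17.0000·ln C = 44.6603;  17.0000·k + 5·ln C = 10.3859.
Slope k = (n·Σt·ln y − Σt·Σln y)/(n·Σ(t)² − (Σt)²) = (5·44.6603 − 17.0000·10.3859)/106.0000 = 0.44095; ln C = (Σln y − k·Σt)/n = 0.57795, so C = exp(0.57795) = 1.78238.

k = 0.4410, C = 1.7824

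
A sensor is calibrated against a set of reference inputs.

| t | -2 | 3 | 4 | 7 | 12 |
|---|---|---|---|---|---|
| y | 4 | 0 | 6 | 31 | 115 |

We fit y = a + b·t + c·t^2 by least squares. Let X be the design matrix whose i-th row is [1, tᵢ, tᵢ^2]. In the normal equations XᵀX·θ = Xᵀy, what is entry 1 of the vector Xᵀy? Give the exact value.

156

Entry 1 ↔ basis 1, so (Xᵀy)_{1} = Σᵢ yᵢ = (1)·(4) + (1)·(0) + (1)·(6) + (1)·(31) + (1)·(115) = 156.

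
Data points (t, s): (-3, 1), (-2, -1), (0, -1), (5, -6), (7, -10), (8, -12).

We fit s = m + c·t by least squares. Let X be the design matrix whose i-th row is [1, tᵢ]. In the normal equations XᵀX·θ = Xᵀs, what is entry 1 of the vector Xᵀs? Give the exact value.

Entry 1 ↔ basis 1, so (Xᵀs)_{1} = Σᵢ sᵢ = (1)·(1) + (1)·(-1) + (1)·(-1) + (1)·(-6) + (1)·(-10) + (1)·(-12) = -29.

-29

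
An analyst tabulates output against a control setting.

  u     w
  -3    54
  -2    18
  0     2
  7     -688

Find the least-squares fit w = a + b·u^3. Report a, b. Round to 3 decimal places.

Forming AᵀA = [[4, 308]; [308, 118442]] and Aᵀw = [-614, -237586]ᵀ gives AᵀA·[a, b]ᵀ = Aᵀw.
Determinant 4·118442 − 308² = 378904.
a = ((-614)·118442 − 308·(-237586))/378904 = 113275/94726; b = (4·(-237586) − 308·(-614))/378904 = -95154/47363.

a = 1.196, b = -2.009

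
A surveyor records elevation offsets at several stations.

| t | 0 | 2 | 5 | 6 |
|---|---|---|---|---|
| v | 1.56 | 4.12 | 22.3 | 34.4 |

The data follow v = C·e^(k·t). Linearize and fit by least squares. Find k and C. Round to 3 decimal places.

Let Y = ln v. Fitting Y = k·t + ln C by least squares:
Σt = 13.0000, Σ(t)² = 65.0000, Σln v = 8.5032, Σt·ln v = 39.5830.
Equations: 65.0000·k + 13.0000·ln C = 39.5830;  13.0000·k + 4·ln C = 8.5032.
Slope k = (n·Σt·ln v − Σt·Σln v)/(n·Σ(t)² − (Σt)²) = (4·39.5830 − 13.0000·8.5032)/91.0000 = 0.52517; ln C = (Σln v − k·Σt)/n = 0.41899, so C = exp(0.41899) = 1.52043.

k = 0.525, C = 1.520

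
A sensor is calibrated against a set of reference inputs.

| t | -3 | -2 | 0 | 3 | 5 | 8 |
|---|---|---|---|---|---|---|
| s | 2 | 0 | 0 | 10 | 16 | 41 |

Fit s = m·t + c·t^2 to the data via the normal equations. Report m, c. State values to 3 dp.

With design matrix A, AᵀA = [[111, 629]; [629, 4899]] and Aᵀs = [432, 3132]ᵀ.
Eliminating c: 4899·(row 1) − 629·(row 2) gives 148148·m = 4899·432 − 629·3132 = 146340, so m = 36585/37037.
Then c = (3132 − 629·(36585/37037))/4899 = 513/1001.

m = 0.988, c = 0.512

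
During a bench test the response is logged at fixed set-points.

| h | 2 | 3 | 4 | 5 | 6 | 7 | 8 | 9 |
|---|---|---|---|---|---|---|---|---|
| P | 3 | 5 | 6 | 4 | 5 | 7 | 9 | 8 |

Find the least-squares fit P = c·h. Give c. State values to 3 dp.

Normal-equation sums: Σh·h = 284.
Moment sums: Σh·P = 288.
AᵀA·[c]ᵀ = AᵀP becomes [[284]]·[c]ᵀ = [288]ᵀ.
Hence c = 288 / 284 ≈ 1.01408.

c = 1.014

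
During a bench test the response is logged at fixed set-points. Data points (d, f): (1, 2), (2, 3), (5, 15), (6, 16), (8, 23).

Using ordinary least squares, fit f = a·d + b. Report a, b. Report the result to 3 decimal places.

a = 3.114, b = -1.904

Compute the Gram sums: Σd·d = 130, Σd = 22, Σ1 = 5.
And Σd·f = 363, Σf = 59.
det = 130·5 − 22² = 166.
a = (363·5 − 22·59)/166 = 517/166; b = (130·59 − 22·363)/166 = -158/83.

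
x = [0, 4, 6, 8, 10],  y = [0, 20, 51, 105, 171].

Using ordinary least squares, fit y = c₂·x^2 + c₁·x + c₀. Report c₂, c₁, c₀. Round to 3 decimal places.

With design matrix A, AᵀA = [[15648, 1792, 216]; [1792, 216, 28]; [216, 28, 5]] and Aᵀy = [25976, 2936, 347]ᵀ.
Inverting the 3×3 Gram matrix, [c₂, c₁, c₀]ᵀ = [1409/679, -707/194, 111/679]ᵀ.

c₂ = 2.075, c₁ = -3.644, c₀ = 0.163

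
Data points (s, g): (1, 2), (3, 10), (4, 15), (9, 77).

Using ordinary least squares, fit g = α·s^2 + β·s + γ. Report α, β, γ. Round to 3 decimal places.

Compute the Gram sums: Σs^2·s^2 = 6899, Σs^2·s = 821, Σs^2 = 107, Σs·s = 107, Σs = 17, Σ1 = 4.
Right-hand side: Σs^2·g = 6569, Σs·g = 785, Σg = 104.
So MᵀM·[α, β, γ]ᵀ = Mᵀg: [[6899, 821, 107]; [821, 107, 17]; [107, 17, 4]]·[α, β, γ]ᵀ = [6569, 785, 104]ᵀ.
Solving the 3×3 system (Gaussian elimination) gives α = 3983/4092, β = -1589/4092, γ = 50/31.

α = 0.973, β = -0.388, γ = 1.613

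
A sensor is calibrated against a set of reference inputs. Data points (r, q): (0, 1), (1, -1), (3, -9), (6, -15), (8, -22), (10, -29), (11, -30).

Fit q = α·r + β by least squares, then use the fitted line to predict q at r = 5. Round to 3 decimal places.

q̂ = -13.347

Sums needed: Σr·r = 331, Σr = 39, Σ1 = 7.
Moment sums: Σr·q = -914, Σq = -105.
So XᵀX·[α, β]ᵀ = Xᵀq: [[331, 39]; [39, 7]]·[α, β]ᵀ = [-914, -105]ᵀ.
Δ = 331·7 − 39² = 796.
α = ((-914)·7 − 39·(-105))/796 = -2303/796; β = (331·(-105) − 39·(-914))/796 = 891/796.
At r = 5: q̂ = (-2303/796)·(5) + (891/796)·(1) = -2656/199.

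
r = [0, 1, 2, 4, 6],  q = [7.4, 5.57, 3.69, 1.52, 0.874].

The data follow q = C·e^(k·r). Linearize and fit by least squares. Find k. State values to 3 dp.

Linearized form: ln q = k·r + ln C. From the 5 transformed points,
Σr = 13.0000, Σ(r)² = 57.0000, Σln q = 5.3085, Σr·ln q = 5.1954.
Equations: 57.0000·k + 13.0000·ln C = 5.1954;  13.0000·k + 5·ln C = 5.3085.
Solving (det = 116.0000): k = -0.37098, ln C = 2.02626.

k = -0.371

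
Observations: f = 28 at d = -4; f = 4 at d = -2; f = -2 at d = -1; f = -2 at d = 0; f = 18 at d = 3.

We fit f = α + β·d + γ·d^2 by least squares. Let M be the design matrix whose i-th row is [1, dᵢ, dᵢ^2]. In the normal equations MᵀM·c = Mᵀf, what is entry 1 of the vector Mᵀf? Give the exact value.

Entry 1 ↔ basis 1, so (Mᵀf)_{1} = Σᵢ fᵢ = (1)·(28) + (1)·(4) + (1)·(-2) + (1)·(-2) + (1)·(18) = 46.

46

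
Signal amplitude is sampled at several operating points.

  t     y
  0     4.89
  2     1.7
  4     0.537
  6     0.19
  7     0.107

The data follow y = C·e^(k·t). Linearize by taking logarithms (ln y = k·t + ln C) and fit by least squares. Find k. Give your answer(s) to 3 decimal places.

k = -0.546

Taking logs, ln y = k·t + ln C, so regress ln y on t.
Σt = 19.0000, Σ(t)² = 105.0000, Σln y = -2.3996, Σt·ln y = -27.0346.
Equations: 105.0000·k + 19.0000·ln C = -27.0346;  19.0000·k + 5·ln C = -2.3996.
Δ = 105.0000·5 − (19.0000)² = 164.0000; k = (-27.0346·5 − 19.0000·-2.3996)/164.0000 = -0.54623, ln C = (105.0000·-2.3996 − 19.0000·-27.0346)/164.0000 = 1.59574.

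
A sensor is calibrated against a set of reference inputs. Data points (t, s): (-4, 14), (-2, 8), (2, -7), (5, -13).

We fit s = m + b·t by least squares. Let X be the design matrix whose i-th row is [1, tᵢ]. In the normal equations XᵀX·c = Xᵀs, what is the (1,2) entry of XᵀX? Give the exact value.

Row 1 ↔ basis 1, column 2 ↔ basis t, so (XᵀX)_{1,2} = Σᵢ t = (1)·(-4) + (1)·(-2) + (1)·(2) + (1)·(5) = 1.

1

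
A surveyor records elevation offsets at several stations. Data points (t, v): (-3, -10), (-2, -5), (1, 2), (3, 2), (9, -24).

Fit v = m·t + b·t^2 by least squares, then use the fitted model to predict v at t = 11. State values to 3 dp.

Normal-equation sums: Σt·t = 104, Σt·t^2 = 722, Σt^2·t^2 = 6740.
Moment sums: Σt·v = -168, Σt^2·v = -2034.
So XᵀX·[m, b]ᵀ = Xᵀv: [[104, 722]; [722, 6740]]·[m, b]ᵀ = [-168, -2034]ᵀ.
Eliminating b: 6740·(row 1) − 722·(row 2) gives 179676·m = 6740·(-168) − 722·(-2034) = 336228, so m = 28019/14973.
Then b = ((-2034) − 722·(28019/14973))/6740 = -7520/14973.
At t = 11: v̂ = (28019/14973)·(11) + (-7520/14973)·(121) = -601711/14973.

v̂ = -40.186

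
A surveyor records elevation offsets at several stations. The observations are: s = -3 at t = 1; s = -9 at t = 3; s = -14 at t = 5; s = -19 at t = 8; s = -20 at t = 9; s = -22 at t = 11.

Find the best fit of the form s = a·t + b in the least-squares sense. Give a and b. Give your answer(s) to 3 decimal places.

Entries of XᵀX: Σt·t = 301, Σt = 37, Σ1 = 6.
And Σt·s = -674, Σs = -87.
So XᵀX·[a, b]ᵀ = Xᵀs: [[301, 37]; [37, 6]]·[a, b]ᵀ = [-674, -87]ᵀ.
Δ = 301·6 − 37² = 437.
a = ((-674)·6 − 37·(-87))/437 = -825/437; b = (301·(-87) − 37·(-674))/437 = -1249/437.

a = -1.888, b = -2.858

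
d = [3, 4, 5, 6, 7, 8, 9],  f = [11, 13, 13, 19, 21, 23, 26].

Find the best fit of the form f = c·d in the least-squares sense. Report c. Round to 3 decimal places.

AᵀA·[c]ᵀ = Aᵀf reads: 280·c = 829.
(Σd·d = 280, Σd·f = 829.)
c = 829/280 = 2.96071.

c = 2.961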